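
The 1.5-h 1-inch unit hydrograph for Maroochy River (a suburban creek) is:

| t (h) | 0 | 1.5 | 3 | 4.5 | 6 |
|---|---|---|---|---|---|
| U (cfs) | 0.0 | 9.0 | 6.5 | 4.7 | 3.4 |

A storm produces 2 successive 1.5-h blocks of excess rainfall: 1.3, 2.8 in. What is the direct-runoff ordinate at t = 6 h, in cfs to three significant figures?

Q ≈ 17.6 cfs

By discrete convolution, Q_j = Σ (P_i / 1 in) · U_{j−i}.
At t = 6 h (j=4): Q = (1.3/1)·3.4 + (2.8/1)·4.7 = 17.6 cfs.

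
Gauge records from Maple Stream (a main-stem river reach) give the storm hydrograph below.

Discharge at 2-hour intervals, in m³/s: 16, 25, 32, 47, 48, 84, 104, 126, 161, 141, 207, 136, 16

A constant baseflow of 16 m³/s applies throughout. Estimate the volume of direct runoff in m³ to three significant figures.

V ≈ 6.73 × 10^6 m³

Direct-runoff ordinates (Q − Q_b): 0.0, 9.0, 16.0, 31.0, 32.0, 68.0, 88.0, 110.0, 145.0, 125.0, 191.0, 120.0, 0.0 m³/s.
ΣQ_DR = 935.0 m³/s.
With Δt = 2 h = 7200 s, V = ΣQ_DR · Δt = 935.0 × 7200 = 6.73 × 10^6 m³.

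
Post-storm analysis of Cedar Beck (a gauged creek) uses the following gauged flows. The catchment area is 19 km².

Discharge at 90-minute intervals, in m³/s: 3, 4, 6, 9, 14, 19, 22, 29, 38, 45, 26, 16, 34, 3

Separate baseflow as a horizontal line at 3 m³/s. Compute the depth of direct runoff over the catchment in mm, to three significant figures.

d ≈ 64.2 mm

Direct runoff: 0.0, 1.0, 3.0, 6.0, 11.0, 16.0, 19.0, 26.0, 35.0, 42.0, 23.0, 13.0, 31.0, 0.0 m³/s; ΣQ_DR = 226.0 m³/s.
V = ΣQ_DR · Δt = 226.0 × 5400 s = 1.220 × 10^6 m³.
Over A = 19 km², depth = V / A = 64.2 mm.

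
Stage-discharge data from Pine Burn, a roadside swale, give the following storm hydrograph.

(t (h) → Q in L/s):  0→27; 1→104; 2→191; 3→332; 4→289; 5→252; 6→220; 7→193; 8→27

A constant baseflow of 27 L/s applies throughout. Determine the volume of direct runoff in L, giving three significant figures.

V ≈ 5.01 × 10^6 L

Direct-runoff ordinates (Q − Q_b): 0.0, 77.0, 164.0, 305.0, 262.0, 225.0, 193.0, 166.0, 0.0 L/s.
ΣQ_DR = 1392 L/s.
With Δt = 1 h = 3600 s, V = ΣQ_DR · Δt = 1392 × 3600 = 5.01 × 10^6 L.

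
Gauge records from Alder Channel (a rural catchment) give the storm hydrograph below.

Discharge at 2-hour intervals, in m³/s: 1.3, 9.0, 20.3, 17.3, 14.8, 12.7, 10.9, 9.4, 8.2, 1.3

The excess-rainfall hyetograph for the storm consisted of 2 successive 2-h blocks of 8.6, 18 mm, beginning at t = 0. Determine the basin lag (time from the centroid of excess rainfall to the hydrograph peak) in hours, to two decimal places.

Centroid of excess rainfall: t_c = Σ P_i·t̄_i / ΣP_i = 2.3534 h (block centres at 1, 3 h).
Hydrograph peak occurs at t = 4 h, so basin lag t_L = 4 − 2.3534 = 1.65 h.

t_L ≈ 1.65 h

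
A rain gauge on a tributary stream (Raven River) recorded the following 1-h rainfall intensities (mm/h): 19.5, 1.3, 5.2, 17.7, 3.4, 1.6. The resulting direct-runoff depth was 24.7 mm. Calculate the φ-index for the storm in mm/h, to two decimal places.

Only the 2 blocks with intensity above φ contribute runoff: 19.5, 17.7 mm/h.
Σ(I−φ)·Δt = d  ⇒  (19.5+17.7 − 2φ)·1 = 24.7
φ = (37.20 − 24.7/1) / 2 = 6.25 mm/h.

φ ≈ 6.25 mm/h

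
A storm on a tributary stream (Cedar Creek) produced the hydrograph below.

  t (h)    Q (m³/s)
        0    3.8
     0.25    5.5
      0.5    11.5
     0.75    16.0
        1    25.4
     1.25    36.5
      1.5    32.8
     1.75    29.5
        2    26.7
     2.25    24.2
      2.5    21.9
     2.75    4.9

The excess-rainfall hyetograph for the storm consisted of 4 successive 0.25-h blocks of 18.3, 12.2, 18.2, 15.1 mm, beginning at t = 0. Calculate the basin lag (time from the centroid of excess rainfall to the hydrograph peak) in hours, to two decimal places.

Centroid of excess rainfall: t_c = Σ P_i·t̄_i / ΣP_i = 0.4929 h (block centres at 0.125, 0.375, 0.625, 0.875 h).
Hydrograph peak occurs at t = 1.25 h, so basin lag t_L = 1.25 − 0.4929 = 0.76 h.

t_L ≈ 0.76 h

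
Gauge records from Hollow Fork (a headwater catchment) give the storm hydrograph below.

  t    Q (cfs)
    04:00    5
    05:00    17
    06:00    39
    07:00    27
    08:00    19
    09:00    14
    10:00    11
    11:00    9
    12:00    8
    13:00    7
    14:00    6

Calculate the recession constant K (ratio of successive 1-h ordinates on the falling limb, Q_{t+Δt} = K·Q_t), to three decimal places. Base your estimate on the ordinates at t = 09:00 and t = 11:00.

K ≈ 0.802

Using the recession-limb readings at t = 09:00 and t = 11:00: Q falls from 14 to 9 cfs over 2 intervals.
K = (Q₂/Q₁)^(1/2) = (9/14)^(1/2) = 0.802.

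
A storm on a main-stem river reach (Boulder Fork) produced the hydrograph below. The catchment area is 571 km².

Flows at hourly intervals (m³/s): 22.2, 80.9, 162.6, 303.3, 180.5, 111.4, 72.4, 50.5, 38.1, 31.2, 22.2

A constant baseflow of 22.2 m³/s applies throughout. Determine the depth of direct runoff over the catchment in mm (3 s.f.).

d ≈ 5.24 mm

Direct runoff: 0.0, 58.7, 140.4, 281.1, 158.3, 89.2, 50.2, 28.3, 15.9, 9.0, 0.0 m³/s; ΣQ_DR = 831.1 m³/s.
V = ΣQ_DR · Δt = 831.1 × 3600 s = 2.992 × 10^6 m³.
Over A = 571 km², depth = V / A = 5.24 mm.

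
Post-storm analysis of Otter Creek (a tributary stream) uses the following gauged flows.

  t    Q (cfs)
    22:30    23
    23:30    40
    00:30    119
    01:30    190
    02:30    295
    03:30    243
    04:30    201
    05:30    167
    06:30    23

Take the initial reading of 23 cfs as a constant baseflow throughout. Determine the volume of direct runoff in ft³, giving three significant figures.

V ≈ 3.94 × 10^6 ft³

Direct-runoff ordinates (Q − Q_b): 0.0, 17.0, 96.0, 167.0, 272.0, 220.0, 178.0, 144.0, 0.0 cfs.
ΣQ_DR = 1094 cfs.
With Δt = 1 h = 3600 s, V = ΣQ_DR · Δt = 1094 × 3600 = 3.94 × 10^6 ft³.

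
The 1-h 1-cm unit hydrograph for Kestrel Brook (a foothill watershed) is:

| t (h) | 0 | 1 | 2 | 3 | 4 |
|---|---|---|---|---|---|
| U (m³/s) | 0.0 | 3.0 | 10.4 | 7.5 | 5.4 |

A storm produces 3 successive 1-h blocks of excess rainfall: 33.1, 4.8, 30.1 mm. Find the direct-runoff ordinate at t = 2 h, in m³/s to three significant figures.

Q ≈ 35.9 m³/s

By discrete convolution, Q_j = Σ (P_i / 10 mm) · U_{j−i}.
At t = 2 h (j=2): Q = (33.1/10)·10.4 + (4.8/10)·3.0 + (30.1/10)·0.0 = 35.9 m³/s.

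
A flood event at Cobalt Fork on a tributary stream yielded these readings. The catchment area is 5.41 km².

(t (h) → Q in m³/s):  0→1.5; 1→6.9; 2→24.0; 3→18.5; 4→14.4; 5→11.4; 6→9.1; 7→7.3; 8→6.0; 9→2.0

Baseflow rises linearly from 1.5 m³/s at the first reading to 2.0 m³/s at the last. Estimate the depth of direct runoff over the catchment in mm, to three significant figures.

Direct runoff: 0.00, 5.34, 22.39, 16.83, 12.68, 9.62, 7.27, 5.41, 4.06, 0.00 m³/s; ΣQ_DR = 83.60 m³/s.
V = ΣQ_DR · Δt = 83.60 × 3600 s = 3.010 × 10^5 m³.
Over A = 5.41 km², depth = V / A = 55.6 mm.

d ≈ 55.6 mm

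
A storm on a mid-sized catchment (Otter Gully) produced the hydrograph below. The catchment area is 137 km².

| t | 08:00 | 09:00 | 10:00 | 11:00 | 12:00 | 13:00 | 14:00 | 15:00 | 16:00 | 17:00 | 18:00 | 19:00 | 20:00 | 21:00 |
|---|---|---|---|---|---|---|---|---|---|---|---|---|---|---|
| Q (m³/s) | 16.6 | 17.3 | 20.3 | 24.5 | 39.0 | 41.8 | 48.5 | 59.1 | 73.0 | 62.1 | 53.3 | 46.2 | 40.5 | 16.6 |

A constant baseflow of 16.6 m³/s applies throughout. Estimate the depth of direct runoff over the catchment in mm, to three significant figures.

d ≈ 8.58 mm

Direct runoff: 0.0, 0.7, 3.7, 7.9, 22.4, 25.2, 31.9, 42.5, 56.4, 45.5, 36.7, 29.6, 23.9, 0.0 m³/s; ΣQ_DR = 326.4 m³/s.
V = ΣQ_DR · Δt = 326.4 × 3600 s = 1.175 × 10^6 m³.
Over A = 137 km², depth = V / A = 8.58 mm.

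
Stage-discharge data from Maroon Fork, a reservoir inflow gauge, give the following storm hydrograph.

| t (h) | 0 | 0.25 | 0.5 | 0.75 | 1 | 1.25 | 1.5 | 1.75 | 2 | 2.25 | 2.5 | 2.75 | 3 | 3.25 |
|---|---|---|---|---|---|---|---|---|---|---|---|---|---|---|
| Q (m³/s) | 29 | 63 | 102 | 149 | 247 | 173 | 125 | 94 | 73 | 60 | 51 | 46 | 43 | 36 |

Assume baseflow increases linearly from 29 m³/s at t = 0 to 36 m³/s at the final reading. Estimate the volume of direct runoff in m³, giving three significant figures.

V ≈ 7.52 × 10^5 m³

Direct-runoff ordinates (Q − Q_b): 0.00, 33.46, 71.92, 118.38, 215.85, 141.31, 92.77, 61.23, 39.69, 26.15, 16.62, 11.08, 7.54, 0.00 m³/s.
ΣQ_DR = 836.0 m³/s.
With Δt = 0.25 h = 900 s, V = ΣQ_DR · Δt = 836.0 × 900 = 7.52 × 10^5 m³.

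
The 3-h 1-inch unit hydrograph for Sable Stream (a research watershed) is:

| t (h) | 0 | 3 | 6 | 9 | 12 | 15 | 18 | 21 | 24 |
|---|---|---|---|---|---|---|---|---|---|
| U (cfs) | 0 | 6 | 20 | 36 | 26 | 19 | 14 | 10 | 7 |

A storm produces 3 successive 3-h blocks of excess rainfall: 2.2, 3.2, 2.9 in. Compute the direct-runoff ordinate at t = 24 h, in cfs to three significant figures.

Q ≈ 88.0 cfs

By discrete convolution, Q_j = Σ (P_i / 1 in) · U_{j−i}.
At t = 24 h (j=8): Q = (2.2/1)·7 + (3.2/1)·10 + (2.9/1)·14 = 88.0 cfs.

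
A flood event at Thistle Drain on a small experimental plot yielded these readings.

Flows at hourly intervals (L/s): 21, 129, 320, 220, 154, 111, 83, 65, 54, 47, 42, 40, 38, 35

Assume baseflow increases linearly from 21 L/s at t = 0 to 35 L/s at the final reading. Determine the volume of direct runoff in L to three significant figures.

Direct-runoff ordinates (Q − Q_b): 0.00, 106.92, 296.85, 195.77, 128.69, 84.62, 55.54, 36.46, 24.38, 16.31, 10.23, 7.15, 4.08, 0.00 L/s.
ΣQ_DR = 967.0 L/s.
With Δt = 1 h = 3600 s, V = ΣQ_DR · Δt = 967.0 × 3600 = 3.48 × 10^6 L.

V ≈ 3.48 × 10^6 L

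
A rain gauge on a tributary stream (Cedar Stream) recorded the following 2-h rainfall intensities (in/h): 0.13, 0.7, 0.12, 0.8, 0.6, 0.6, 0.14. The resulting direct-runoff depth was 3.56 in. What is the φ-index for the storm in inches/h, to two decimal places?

φ ≈ 0.23 in/h

Only the 4 blocks with intensity above φ contribute runoff: 0.7, 0.8, 0.6, 0.6 in/h.
Σ(I−φ)·Δt = d  ⇒  (0.7+0.8+0.6+0.6 − 4φ)·2 = 3.56
φ = (2.700 − 3.56/2) / 4 = 0.23 in/h.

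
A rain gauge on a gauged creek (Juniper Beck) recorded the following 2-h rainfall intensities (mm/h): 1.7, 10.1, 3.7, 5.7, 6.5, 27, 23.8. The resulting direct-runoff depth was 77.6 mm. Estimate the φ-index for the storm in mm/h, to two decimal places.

φ ≈ 7.37 mm/h

Only the 3 blocks with intensity above φ contribute runoff: 10.1, 27, 23.8 mm/h.
Σ(I−φ)·Δt = d  ⇒  (10.1+27+23.8 − 3φ)·2 = 77.6
φ = (60.90 − 77.6/2) / 3 = 7.37 mm/h.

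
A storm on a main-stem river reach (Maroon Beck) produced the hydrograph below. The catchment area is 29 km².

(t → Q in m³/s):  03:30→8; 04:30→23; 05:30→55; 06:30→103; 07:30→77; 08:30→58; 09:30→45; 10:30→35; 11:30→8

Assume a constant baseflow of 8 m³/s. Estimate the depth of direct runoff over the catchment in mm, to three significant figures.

d ≈ 42.2 mm

Direct runoff: 0.0, 15.0, 47.0, 95.0, 69.0, 50.0, 37.0, 27.0, 0.0 m³/s; ΣQ_DR = 340.0 m³/s.
V = ΣQ_DR · Δt = 340.0 × 3600 s = 1.224 × 10^6 m³.
Over A = 29 km², depth = V / A = 42.2 mm.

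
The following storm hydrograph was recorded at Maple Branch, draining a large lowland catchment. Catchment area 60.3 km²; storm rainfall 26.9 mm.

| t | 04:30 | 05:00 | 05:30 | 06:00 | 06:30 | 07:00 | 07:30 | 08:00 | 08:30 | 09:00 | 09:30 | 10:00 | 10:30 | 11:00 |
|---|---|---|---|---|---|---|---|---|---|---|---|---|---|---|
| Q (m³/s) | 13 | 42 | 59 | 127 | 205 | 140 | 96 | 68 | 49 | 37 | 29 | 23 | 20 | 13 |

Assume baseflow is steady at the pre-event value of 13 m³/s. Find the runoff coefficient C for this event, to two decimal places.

C ≈ 0.82

ΣQ_DR = 739.0 m³/s; V = ΣQ_DR·Δt = 1.330 × 10^6 m³.
Runoff depth d = V / A = 22.06 mm.
C = d / P = 22.06 / 26.9 = 0.82.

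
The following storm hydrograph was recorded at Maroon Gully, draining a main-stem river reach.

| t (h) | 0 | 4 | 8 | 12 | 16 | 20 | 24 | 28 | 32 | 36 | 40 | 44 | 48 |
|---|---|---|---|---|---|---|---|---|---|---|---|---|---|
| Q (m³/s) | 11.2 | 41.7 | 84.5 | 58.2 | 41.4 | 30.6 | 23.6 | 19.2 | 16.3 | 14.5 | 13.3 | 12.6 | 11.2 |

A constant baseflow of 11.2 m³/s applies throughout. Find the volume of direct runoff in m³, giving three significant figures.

Direct-runoff ordinates (Q − Q_b): 0.0, 30.5, 73.3, 47.0, 30.2, 19.4, 12.4, 8.0, 5.1, 3.3, 2.1, 1.4, 0.0 m³/s.
ΣQ_DR = 232.7 m³/s.
With Δt = 4 h = 14400 s, V = ΣQ_DR · Δt = 232.7 × 14400 = 3.35 × 10^6 m³.

V ≈ 3.35 × 10^6 m³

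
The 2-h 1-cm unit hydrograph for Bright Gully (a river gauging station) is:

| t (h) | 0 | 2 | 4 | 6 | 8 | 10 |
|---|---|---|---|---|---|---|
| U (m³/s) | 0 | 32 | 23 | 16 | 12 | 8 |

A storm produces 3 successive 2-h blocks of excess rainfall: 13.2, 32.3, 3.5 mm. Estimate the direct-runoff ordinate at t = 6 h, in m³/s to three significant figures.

Q ≈ 107 m³/s

By discrete convolution, Q_j = Σ (P_i / 10 mm) · U_{j−i}.
At t = 6 h (j=3): Q = (13.2/10)·16 + (32.3/10)·23 + (3.5/10)·32 = 107 m³/s.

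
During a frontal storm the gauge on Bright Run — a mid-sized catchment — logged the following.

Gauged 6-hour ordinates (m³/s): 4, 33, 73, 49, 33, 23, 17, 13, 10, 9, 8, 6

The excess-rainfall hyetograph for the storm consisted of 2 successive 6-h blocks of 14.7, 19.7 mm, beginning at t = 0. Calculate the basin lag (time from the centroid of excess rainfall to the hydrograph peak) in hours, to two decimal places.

t_L ≈ 5.56 h

Centroid of excess rainfall: t_c = Σ P_i·t̄_i / ΣP_i = 6.4360 h (block centres at 3, 9 h).
Hydrograph peak occurs at t = 12 h, so basin lag t_L = 12 − 6.4360 = 5.56 h.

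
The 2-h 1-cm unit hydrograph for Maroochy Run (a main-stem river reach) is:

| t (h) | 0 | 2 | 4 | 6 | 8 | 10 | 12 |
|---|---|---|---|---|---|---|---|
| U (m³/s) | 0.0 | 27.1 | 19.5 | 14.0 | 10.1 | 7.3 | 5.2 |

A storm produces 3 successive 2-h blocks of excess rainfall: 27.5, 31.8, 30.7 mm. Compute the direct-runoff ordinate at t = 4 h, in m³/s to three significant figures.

By discrete convolution, Q_j = Σ (P_i / 10 mm) · U_{j−i}.
At t = 4 h (j=2): Q = (27.5/10)·19.5 + (31.8/10)·27.1 + (30.7/10)·0.0 = 140 m³/s.

Q ≈ 140 m³/s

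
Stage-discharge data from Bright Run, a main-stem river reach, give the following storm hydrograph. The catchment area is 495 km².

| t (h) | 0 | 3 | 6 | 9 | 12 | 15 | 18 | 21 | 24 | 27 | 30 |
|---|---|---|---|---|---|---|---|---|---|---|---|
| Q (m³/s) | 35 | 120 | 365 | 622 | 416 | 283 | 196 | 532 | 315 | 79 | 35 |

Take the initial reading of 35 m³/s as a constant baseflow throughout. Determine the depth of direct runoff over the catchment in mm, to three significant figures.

d ≈ 57.0 mm

Direct runoff: 0.0, 85.0, 330.0, 587.0, 381.0, 248.0, 161.0, 497.0, 280.0, 44.0, 0.0 m³/s; ΣQ_DR = 2613 m³/s.
V = ΣQ_DR · Δt = 2613 × 10800 s = 2.822 × 10^7 m³.
Over A = 495 km², depth = V / A = 57.0 mm.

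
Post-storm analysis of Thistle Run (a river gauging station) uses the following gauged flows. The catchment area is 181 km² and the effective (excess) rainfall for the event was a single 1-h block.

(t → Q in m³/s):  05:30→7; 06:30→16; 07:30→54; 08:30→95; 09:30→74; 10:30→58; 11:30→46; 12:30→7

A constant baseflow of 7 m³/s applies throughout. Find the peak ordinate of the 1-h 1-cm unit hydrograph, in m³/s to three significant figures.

U_p ≈ 147 m³/s

Direct runoff: 0.0, 9.0, 47.0, 88.0, 67.0, 51.0, 39.0, 0.0 m³/s; ΣQ_DR = 301.0 m³/s, peak = 88.0 m³/s.
Runoff depth d = ΣQ_DR·Δt / A = 301.0 × 3600 / (181 km²) = 5.987 mm.
The 1-cm UH is the DRH scaled by (10 mm)/d, so U_p = 88.0 × 10/5.987 = 147 m³/s.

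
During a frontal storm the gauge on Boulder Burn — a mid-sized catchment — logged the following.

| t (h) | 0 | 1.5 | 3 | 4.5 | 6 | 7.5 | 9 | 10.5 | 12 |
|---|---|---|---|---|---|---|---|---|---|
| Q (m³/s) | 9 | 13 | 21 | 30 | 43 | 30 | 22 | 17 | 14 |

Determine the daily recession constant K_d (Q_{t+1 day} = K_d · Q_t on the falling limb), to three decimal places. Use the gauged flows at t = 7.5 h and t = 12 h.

K_d ≈ 0.017

Between t = 7.5 h and t = 12 h the flow falls from 30 to 14 m³/s over 3×1.5 h = 4.5 h.
Per-interval ratio K = (14/30)^(1/3) = 0.7757; K_d = K^(24/1.5) = 0.017.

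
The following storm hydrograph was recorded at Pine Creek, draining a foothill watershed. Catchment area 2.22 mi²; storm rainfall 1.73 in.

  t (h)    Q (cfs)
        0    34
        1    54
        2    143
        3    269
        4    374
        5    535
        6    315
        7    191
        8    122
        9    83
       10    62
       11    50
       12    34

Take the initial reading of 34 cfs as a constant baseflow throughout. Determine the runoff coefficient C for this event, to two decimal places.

ΣQ_DR = 1824 cfs; V = ΣQ_DR·Δt = 6.566 × 10^6 ft³.
Runoff depth d = V / A = 1.273 in.
C = d / P = 1.273 / 1.73 = 0.74.

C ≈ 0.74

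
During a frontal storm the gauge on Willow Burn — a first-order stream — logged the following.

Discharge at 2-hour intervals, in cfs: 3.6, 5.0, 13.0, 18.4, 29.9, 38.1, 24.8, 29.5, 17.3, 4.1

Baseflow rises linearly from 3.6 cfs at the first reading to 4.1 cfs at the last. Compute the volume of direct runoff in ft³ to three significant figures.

V ≈ 1.05 × 10^6 ft³

Direct-runoff ordinates (Q − Q_b): 0.00, 1.34, 9.29, 14.63, 26.08, 34.22, 20.87, 25.51, 13.26, 0.00 cfs.
ΣQ_DR = 145.2 cfs.
With Δt = 2 h = 7200 s, V = ΣQ_DR · Δt = 145.2 × 7200 = 1.05 × 10^6 ft³.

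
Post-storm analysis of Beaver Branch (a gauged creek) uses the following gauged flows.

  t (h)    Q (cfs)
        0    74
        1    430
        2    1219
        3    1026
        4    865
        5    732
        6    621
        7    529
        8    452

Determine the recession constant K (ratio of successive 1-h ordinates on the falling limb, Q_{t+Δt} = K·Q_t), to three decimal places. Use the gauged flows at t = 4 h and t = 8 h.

Using the recession-limb readings at t = 4 h and t = 8 h: Q falls from 865 to 452 cfs over 4 intervals.
K = (Q₂/Q₁)^(1/4) = (452/865)^(1/4) = 0.850.

K ≈ 0.850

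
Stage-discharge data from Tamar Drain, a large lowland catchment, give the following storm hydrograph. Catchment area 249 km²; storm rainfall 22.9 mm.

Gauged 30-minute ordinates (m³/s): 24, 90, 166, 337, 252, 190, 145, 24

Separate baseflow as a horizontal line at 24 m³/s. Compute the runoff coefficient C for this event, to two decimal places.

C ≈ 0.33

ΣQ_DR = 1036 m³/s; V = ΣQ_DR·Δt = 1.865 × 10^6 m³.
Runoff depth d = V / A = 7.489 mm.
C = d / P = 7.489 / 22.9 = 0.33.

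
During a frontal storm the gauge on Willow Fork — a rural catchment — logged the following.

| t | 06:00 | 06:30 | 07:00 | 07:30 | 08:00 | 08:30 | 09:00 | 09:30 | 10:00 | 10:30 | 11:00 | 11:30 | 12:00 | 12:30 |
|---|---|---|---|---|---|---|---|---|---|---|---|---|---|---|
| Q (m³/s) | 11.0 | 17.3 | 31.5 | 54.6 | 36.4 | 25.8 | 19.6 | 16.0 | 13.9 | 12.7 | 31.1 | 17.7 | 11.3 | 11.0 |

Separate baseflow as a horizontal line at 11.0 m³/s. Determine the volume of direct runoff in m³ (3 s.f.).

Direct-runoff ordinates (Q − Q_b): 0.0, 6.3, 20.5, 43.6, 25.4, 14.8, 8.6, 5.0, 2.9, 1.7, 20.1, 6.7, 0.3, 0.0 m³/s.
ΣQ_DR = 155.9 m³/s.
With Δt = 0.5 h = 1800 s, V = ΣQ_DR · Δt = 155.9 × 1800 = 2.81 × 10^5 m³.

V ≈ 2.81 × 10^5 m³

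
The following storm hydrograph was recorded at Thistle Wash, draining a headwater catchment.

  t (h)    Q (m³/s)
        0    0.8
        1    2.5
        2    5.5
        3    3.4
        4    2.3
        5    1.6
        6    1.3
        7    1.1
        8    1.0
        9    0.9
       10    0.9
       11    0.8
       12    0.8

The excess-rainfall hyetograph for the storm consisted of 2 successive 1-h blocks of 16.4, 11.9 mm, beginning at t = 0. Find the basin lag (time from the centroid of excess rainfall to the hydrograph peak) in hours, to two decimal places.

t_L ≈ 1.08 h

Centroid of excess rainfall: t_c = Σ P_i·t̄_i / ΣP_i = 0.9205 h (block centres at 0.5, 1.5 h).
Hydrograph peak occurs at t = 2 h, so basin lag t_L = 2 − 0.9205 = 1.08 h.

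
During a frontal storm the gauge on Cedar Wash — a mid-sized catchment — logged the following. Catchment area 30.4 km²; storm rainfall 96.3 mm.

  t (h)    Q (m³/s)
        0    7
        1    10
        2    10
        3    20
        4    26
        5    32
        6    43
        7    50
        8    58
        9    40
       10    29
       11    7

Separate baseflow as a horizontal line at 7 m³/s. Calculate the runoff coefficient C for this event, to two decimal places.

ΣQ_DR = 248.0 m³/s; V = ΣQ_DR·Δt = 8.928 × 10^5 m³.
Runoff depth d = V / A = 29.37 mm.
C = d / P = 29.37 / 96.3 = 0.30.

C ≈ 0.30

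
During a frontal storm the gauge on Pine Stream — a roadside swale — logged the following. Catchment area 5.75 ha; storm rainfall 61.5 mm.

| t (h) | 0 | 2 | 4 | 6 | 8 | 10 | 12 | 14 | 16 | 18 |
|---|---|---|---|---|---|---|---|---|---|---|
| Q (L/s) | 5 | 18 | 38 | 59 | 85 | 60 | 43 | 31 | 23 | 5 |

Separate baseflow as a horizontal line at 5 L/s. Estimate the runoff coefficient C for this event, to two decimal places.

C ≈ 0.65

ΣQ_DR = 317.0 L/s; V = ΣQ_DR·Δt = 2.282 × 10^6 L.
Runoff depth d = V / A = 39.69 mm.
C = d / P = 39.69 / 61.5 = 0.65.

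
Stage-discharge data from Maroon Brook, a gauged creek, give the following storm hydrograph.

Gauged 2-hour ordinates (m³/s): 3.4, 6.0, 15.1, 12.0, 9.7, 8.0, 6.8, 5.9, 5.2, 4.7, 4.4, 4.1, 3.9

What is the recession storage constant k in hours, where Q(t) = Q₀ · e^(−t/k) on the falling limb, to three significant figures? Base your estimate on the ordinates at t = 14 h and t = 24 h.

k ≈ 24.2 h

On the falling limb, Q drops from 5.9 to 3.9 m³/s between t = 14 h and t = 24 h (Δt = 10 h).
k = −Δt / ln(Q₂/Q₁) = −10 / ln(3.9/5.9) = 24.2 h.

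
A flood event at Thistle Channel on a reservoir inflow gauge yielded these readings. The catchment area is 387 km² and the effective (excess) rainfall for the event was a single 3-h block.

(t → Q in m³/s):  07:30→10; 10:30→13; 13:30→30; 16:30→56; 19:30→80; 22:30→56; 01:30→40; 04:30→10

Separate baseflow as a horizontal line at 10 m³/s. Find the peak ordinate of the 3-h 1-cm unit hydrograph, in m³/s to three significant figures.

U_p ≈ 117 m³/s

Direct runoff: 0.0, 3.0, 20.0, 46.0, 70.0, 46.0, 30.0, 0.0 m³/s; ΣQ_DR = 215.0 m³/s, peak = 70.0 m³/s.
Runoff depth d = ΣQ_DR·Δt / A = 215.0 × 10800 / (387 km²) = 6.000 mm.
The 1-cm UH is the DRH scaled by (10 mm)/d, so U_p = 70.0 × 10/6.000 = 117 m³/s.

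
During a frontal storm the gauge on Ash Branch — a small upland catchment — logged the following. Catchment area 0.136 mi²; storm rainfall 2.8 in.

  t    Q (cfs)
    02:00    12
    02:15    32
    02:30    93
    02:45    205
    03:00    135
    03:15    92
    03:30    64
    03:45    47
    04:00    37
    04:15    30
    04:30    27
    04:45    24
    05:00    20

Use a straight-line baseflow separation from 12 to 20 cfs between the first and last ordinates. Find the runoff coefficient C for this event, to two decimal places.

C ≈ 0.62

ΣQ_DR = 610.0 cfs; V = ΣQ_DR·Δt = 5.490 × 10^5 ft³.
Runoff depth d = V / A = 1.738 in.
C = d / P = 1.738 / 2.8 = 0.62.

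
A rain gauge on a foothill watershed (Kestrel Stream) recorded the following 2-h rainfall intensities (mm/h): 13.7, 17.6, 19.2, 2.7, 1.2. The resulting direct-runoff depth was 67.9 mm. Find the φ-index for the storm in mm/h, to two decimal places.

Only the 3 blocks with intensity above φ contribute runoff: 13.7, 17.6, 19.2 mm/h.
Σ(I−φ)·Δt = d  ⇒  (13.7+17.6+19.2 − 3φ)·2 = 67.9
φ = (50.50 − 67.9/2) / 3 = 5.52 mm/h.

φ ≈ 5.52 mm/h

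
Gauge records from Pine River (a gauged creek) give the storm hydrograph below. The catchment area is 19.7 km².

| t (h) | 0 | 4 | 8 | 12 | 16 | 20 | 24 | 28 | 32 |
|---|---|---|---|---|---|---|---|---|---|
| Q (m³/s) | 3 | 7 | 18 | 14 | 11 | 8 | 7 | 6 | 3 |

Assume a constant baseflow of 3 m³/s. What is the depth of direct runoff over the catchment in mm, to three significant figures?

d ≈ 36.5 mm

Direct runoff: 0.0, 4.0, 15.0, 11.0, 8.0, 5.0, 4.0, 3.0, 0.0 m³/s; ΣQ_DR = 50.00 m³/s.
V = ΣQ_DR · Δt = 50.00 × 14400 s = 7.200 × 10^5 m³.
Over A = 19.7 km², depth = V / A = 36.5 mm.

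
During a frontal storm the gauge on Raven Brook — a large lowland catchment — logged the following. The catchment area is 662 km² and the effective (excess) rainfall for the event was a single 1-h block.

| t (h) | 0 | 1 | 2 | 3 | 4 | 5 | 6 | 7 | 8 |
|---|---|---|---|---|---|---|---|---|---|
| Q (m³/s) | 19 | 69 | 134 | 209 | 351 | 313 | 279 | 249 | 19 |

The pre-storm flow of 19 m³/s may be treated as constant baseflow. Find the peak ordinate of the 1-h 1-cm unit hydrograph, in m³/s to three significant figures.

U_p ≈ 415 m³/s

Direct runoff: 0.0, 50.0, 115.0, 190.0, 332.0, 294.0, 260.0, 230.0, 0.0 m³/s; ΣQ_DR = 1471 m³/s, peak = 332.0 m³/s.
Runoff depth d = ΣQ_DR·Δt / A = 1471 × 3600 / (662 km²) = 7.999 mm.
The 1-cm UH is the DRH scaled by (10 mm)/d, so U_p = 332.0 × 10/7.999 = 415 m³/s.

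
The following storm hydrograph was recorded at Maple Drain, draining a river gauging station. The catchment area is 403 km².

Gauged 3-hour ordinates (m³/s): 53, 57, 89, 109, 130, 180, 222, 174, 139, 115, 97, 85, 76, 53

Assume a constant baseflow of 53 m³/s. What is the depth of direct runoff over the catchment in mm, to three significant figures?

Direct runoff: 0.0, 4.0, 36.0, 56.0, 77.0, 127.0, 169.0, 121.0, 86.0, 62.0, 44.0, 32.0, 23.0, 0.0 m³/s; ΣQ_DR = 837.0 m³/s.
V = ΣQ_DR · Δt = 837.0 × 10800 s = 9.040 × 10^6 m³.
Over A = 403 km², depth = V / A = 22.4 mm.

d ≈ 22.4 mm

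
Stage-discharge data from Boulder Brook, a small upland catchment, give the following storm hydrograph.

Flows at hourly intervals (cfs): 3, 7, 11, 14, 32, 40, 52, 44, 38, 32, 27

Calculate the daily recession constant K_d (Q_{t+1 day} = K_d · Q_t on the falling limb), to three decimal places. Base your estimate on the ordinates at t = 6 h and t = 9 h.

K_d ≈ 0.021

Between t = 6 h and t = 9 h the flow falls from 52 to 32 cfs over 3×1 h = 3 h.
Per-interval ratio K = (32/52)^(1/3) = 0.8506; K_d = K^(24/1) = 0.021.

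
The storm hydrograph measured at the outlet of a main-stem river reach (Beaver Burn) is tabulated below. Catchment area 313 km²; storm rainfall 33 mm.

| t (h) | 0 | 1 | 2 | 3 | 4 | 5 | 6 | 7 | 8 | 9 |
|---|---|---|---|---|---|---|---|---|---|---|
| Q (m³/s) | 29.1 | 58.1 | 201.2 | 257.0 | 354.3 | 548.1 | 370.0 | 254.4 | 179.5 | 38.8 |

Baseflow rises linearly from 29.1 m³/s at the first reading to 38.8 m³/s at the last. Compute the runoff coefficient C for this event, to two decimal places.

ΣQ_DR = 1951 m³/s; V = ΣQ_DR·Δt = 7.024 × 10^6 m³.
Runoff depth d = V / A = 22.44 mm.
C = d / P = 22.44 / 33 = 0.68.

C ≈ 0.68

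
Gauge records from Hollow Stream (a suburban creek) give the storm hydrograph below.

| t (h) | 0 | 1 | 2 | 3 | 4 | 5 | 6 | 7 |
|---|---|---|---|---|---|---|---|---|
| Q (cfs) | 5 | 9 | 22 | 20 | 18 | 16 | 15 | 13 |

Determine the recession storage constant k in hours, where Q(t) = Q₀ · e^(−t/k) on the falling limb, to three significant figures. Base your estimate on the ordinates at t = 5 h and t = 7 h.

k ≈ 9.63 h

On the falling limb, Q drops from 16 to 13 cfs between t = 5 h and t = 7 h (Δt = 2 h).
k = −Δt / ln(Q₂/Q₁) = −2 / ln(13/16) = 9.63 h.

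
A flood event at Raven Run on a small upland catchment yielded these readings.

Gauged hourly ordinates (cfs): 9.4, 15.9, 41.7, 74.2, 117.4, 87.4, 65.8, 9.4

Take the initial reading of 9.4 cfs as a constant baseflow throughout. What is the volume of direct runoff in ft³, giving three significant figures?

V ≈ 1.25 × 10^6 ft³

Direct-runoff ordinates (Q − Q_b): 0.0, 6.5, 32.3, 64.8, 108.0, 78.0, 56.4, 0.0 cfs.
ΣQ_DR = 346.0 cfs.
With Δt = 1 h = 3600 s, V = ΣQ_DR · Δt = 346.0 × 3600 = 1.25 × 10^6 ft³.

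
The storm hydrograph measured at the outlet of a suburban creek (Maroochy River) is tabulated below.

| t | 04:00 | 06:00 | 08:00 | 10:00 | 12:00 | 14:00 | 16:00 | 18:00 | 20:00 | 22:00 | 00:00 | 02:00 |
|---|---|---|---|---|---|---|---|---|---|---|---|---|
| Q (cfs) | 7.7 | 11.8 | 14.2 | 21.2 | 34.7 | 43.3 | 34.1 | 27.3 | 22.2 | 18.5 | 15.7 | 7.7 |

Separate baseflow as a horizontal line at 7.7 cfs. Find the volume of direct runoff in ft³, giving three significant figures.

V ≈ 1.20 × 10^6 ft³

Direct-runoff ordinates (Q − Q_b): 0.0, 4.1, 6.5, 13.5, 27.0, 35.6, 26.4, 19.6, 14.5, 10.8, 8.0, 0.0 cfs.
ΣQ_DR = 166.0 cfs.
With Δt = 2 h = 7200 s, V = ΣQ_DR · Δt = 166.0 × 7200 = 1.20 × 10^6 ft³.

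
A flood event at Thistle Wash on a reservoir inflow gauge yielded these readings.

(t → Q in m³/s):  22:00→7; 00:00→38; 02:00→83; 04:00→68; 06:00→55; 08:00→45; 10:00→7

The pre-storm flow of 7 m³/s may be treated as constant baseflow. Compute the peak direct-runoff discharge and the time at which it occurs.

Q_p = 76.0 m³/s at t = 02:00

Subtracting baseflow gives direct-runoff ordinates: 0.0, 31.0, 76.0, 61.0, 48.0, 38.0, 0.0 m³/s.
The maximum is 76.0 m³/s, occurring at the reading for t = 02:00.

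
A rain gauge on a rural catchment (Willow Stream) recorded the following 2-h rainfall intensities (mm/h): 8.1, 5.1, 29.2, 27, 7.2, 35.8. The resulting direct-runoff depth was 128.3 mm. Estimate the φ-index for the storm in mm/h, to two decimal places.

φ ≈ 9.28 mm/h

Only the 3 blocks with intensity above φ contribute runoff: 29.2, 27, 35.8 mm/h.
Σ(I−φ)·Δt = d  ⇒  (29.2+27+35.8 − 3φ)·2 = 128.3
φ = (92.00 − 128.3/2) / 3 = 9.28 mm/h.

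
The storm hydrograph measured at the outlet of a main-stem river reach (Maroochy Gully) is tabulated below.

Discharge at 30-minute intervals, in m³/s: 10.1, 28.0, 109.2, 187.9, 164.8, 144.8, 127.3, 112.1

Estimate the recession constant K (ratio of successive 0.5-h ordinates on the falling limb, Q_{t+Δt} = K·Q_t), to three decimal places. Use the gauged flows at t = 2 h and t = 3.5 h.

K ≈ 0.879

Using the recession-limb readings at t = 2 h and t = 3.5 h: Q falls from 164.8 to 112.1 m³/s over 3 intervals.
K = (Q₂/Q₁)^(1/3) = (112.1/164.8)^(1/3) = 0.879.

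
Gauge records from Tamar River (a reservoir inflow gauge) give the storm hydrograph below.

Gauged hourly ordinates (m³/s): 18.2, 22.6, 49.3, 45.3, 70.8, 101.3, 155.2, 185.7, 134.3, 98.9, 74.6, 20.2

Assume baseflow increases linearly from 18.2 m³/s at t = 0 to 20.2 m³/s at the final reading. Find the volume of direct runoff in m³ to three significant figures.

Direct-runoff ordinates (Q − Q_b): 0.00, 4.22, 30.74, 26.55, 51.87, 82.19, 135.91, 166.23, 114.65, 79.06, 54.58, 0.00 m³/s.
ΣQ_DR = 746.0 m³/s.
With Δt = 1 h = 3600 s, V = ΣQ_DR · Δt = 746.0 × 3600 = 2.69 × 10^6 m³.

V ≈ 2.69 × 10^6 m³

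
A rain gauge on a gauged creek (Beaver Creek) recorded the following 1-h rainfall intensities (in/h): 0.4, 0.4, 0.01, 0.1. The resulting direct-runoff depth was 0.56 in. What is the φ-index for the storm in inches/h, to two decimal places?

Only the 2 blocks with intensity above φ contribute runoff: 0.4, 0.4 in/h.
Σ(I−φ)·Δt = d  ⇒  (0.4+0.4 − 2φ)·1 = 0.56
φ = (0.8000 − 0.56/1) / 2 = 0.12 in/h.

φ ≈ 0.12 in/h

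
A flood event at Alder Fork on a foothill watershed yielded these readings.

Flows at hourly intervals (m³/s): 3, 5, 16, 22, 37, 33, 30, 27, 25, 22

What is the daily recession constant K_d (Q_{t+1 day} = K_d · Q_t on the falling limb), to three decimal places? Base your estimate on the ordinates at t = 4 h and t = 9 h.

K_d ≈ 0.082

Between t = 4 h and t = 9 h the flow falls from 37 to 22 m³/s over 5×1 h = 5 h.
Per-interval ratio K = (22/37)^(1/5) = 0.9012; K_d = K^(24/1) = 0.082.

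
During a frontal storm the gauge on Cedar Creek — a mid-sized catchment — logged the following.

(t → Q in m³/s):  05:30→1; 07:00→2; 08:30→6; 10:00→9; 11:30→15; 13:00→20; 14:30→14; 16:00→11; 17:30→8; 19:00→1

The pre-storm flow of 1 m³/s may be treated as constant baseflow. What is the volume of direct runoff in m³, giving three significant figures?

V ≈ 4.16 × 10^5 m³

Direct-runoff ordinates (Q − Q_b): 0.0, 1.0, 5.0, 8.0, 14.0, 19.0, 13.0, 10.0, 7.0, 0.0 m³/s.
ΣQ_DR = 77.00 m³/s.
With Δt = 1.5 h = 5400 s, V = ΣQ_DR · Δt = 77.00 × 5400 = 4.16 × 10^5 m³.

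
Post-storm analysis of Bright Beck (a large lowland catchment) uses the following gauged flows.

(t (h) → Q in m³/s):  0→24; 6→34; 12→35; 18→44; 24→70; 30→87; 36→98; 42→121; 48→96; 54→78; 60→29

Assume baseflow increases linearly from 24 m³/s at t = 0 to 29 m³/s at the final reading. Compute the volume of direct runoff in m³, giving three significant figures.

Direct-runoff ordinates (Q − Q_b): 0.00, 9.50, 10.00, 18.50, 44.00, 60.50, 71.00, 93.50, 68.00, 49.50, 0.00 m³/s.
ΣQ_DR = 424.5 m³/s.
With Δt = 6 h = 21600 s, V = ΣQ_DR · Δt = 424.5 × 21600 = 9.17 × 10^6 m³.

V ≈ 9.17 × 10^6 m³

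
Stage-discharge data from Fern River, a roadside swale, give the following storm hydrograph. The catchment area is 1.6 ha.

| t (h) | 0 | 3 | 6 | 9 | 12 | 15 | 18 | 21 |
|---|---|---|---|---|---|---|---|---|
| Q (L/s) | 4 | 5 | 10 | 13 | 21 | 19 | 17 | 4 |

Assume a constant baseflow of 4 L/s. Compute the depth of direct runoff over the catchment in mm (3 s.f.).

d ≈ 41.2 mm

Direct runoff: 0.0, 1.0, 6.0, 9.0, 17.0, 15.0, 13.0, 0.0 L/s; ΣQ_DR = 61.00 L/s.
V = ΣQ_DR · Δt = 61.00 × 10800 s = 6.588 × 10^5 L.
Over A = 1.6 ha, depth = V / A = 41.2 mm.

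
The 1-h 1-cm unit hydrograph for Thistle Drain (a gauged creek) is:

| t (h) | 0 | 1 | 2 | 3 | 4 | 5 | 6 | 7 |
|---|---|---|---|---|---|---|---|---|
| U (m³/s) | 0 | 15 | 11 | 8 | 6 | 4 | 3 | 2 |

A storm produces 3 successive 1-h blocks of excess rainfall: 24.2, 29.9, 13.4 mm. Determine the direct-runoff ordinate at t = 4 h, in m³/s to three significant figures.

Q ≈ 53.2 m³/s

By discrete convolution, Q_j = Σ (P_i / 10 mm) · U_{j−i}.
At t = 4 h (j=4): Q = (24.2/10)·6 + (29.9/10)·8 + (13.4/10)·11 = 53.2 m³/s.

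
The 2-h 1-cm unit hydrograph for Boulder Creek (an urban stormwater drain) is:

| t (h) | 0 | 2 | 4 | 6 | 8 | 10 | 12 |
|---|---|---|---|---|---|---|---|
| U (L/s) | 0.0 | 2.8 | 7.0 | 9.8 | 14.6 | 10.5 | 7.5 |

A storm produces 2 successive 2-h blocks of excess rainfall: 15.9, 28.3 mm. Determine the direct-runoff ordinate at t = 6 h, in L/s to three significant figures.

Q ≈ 35.4 L/s

By discrete convolution, Q_j = Σ (P_i / 10 mm) · U_{j−i}.
At t = 6 h (j=3): Q = (15.9/10)·9.8 + (28.3/10)·7.0 = 35.4 L/s.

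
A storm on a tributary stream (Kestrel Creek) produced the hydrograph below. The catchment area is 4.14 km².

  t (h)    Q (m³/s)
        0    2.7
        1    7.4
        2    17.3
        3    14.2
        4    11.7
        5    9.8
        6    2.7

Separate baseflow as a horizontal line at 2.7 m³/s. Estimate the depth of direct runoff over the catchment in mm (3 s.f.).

d ≈ 40.8 mm

Direct runoff: 0.0, 4.7, 14.6, 11.5, 9.0, 7.1, 0.0 m³/s; ΣQ_DR = 46.90 m³/s.
V = ΣQ_DR · Δt = 46.90 × 3600 s = 1.688 × 10^5 m³.
Over A = 4.14 km², depth = V / A = 40.8 mm.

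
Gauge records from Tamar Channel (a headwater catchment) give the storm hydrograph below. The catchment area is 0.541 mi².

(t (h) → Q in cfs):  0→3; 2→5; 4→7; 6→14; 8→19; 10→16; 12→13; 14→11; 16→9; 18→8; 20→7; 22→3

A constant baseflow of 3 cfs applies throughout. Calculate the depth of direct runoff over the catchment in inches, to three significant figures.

Direct runoff: 0.0, 2.0, 4.0, 11.0, 16.0, 13.0, 10.0, 8.0, 6.0, 5.0, 4.0, 0.0 cfs; ΣQ_DR = 79.00 cfs.
V = ΣQ_DR · Δt = 79.00 × 7200 s = 5.688 × 10^5 ft³.
Over A = 0.541 mi², depth = V / A = 0.453 in.

d ≈ 0.453 in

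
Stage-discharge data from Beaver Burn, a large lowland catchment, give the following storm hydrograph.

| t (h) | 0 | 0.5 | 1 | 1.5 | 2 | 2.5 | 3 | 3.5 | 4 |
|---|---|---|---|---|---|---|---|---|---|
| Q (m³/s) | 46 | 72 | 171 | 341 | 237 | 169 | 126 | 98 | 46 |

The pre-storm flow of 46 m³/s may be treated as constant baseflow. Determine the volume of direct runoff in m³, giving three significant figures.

V ≈ 1.61 × 10^6 m³

Direct-runoff ordinates (Q − Q_b): 0.0, 26.0, 125.0, 295.0, 191.0, 123.0, 80.0, 52.0, 0.0 m³/s.
ΣQ_DR = 892.0 m³/s.
With Δt = 0.5 h = 1800 s, V = ΣQ_DR · Δt = 892.0 × 1800 = 1.61 × 10^6 m³.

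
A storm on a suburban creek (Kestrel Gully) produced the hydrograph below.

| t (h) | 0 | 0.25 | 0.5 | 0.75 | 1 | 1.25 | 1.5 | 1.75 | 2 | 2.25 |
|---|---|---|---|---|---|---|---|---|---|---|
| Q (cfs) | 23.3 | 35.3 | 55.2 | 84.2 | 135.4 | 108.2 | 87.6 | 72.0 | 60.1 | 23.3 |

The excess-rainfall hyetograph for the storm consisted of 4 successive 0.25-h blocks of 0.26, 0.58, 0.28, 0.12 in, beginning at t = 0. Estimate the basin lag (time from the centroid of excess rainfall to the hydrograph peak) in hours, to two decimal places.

t_L ≈ 0.57 h

Centroid of excess rainfall: t_c = Σ P_i·t̄_i / ΣP_i = 0.4274 h (block centres at 0.125, 0.375, 0.625, 0.875 h).
Hydrograph peak occurs at t = 1 h, so basin lag t_L = 1 − 0.4274 = 0.57 h.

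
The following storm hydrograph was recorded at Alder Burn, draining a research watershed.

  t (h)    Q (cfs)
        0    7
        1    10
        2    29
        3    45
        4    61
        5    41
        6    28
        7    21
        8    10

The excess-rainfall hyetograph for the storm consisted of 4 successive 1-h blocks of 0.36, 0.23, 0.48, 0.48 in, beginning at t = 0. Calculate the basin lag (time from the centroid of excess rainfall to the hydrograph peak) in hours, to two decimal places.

t_L ≈ 1.80 h

Centroid of excess rainfall: t_c = Σ P_i·t̄_i / ΣP_i = 2.1968 h (block centres at 0.5, 1.5, 2.5, 3.5 h).
Hydrograph peak occurs at t = 4 h, so basin lag t_L = 4 − 2.1968 = 1.80 h.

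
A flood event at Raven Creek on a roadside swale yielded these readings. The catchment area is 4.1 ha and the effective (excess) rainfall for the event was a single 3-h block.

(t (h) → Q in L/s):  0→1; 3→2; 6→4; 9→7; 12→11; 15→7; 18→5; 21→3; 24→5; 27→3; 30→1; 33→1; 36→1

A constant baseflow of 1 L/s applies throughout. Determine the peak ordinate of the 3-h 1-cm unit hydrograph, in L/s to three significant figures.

Direct runoff: 0.0, 1.0, 3.0, 6.0, 10.0, 6.0, 4.0, 2.0, 4.0, 2.0, 0.0, 0.0, 0.0 L/s; ΣQ_DR = 38.00 L/s, peak = 10.0 L/s.
Runoff depth d = ΣQ_DR·Δt / A = 38.00 × 10800 / (4.1 ha) = 10.01 mm.
The 1-cm UH is the DRH scaled by (10 mm)/d, so U_p = 10.0 × 10/10.01 = 9.99 L/s.

U_p ≈ 9.99 L/s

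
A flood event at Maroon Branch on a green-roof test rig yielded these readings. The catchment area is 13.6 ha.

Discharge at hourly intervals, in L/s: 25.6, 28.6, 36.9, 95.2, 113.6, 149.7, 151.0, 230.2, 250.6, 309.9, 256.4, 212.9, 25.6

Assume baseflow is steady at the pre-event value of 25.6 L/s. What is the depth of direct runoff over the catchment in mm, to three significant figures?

Direct runoff: 0.0, 3.0, 11.3, 69.6, 88.0, 124.1, 125.4, 204.6, 225.0, 284.3, 230.8, 187.3, 0.0 L/s; ΣQ_DR = 1553 L/s.
V = ΣQ_DR · Δt = 1553 × 3600 s = 5.592 × 10^6 L.
Over A = 13.6 ha, depth = V / A = 41.1 mm.

d ≈ 41.1 mm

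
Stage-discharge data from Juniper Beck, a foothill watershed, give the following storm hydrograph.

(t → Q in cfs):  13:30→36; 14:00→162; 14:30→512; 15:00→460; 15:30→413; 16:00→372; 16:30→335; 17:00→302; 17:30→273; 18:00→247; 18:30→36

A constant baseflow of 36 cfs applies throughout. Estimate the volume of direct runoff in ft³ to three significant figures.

Direct-runoff ordinates (Q − Q_b): 0.0, 126.0, 476.0, 424.0, 377.0, 336.0, 299.0, 266.0, 237.0, 211.0, 0.0 cfs.
ΣQ_DR = 2752 cfs.
With Δt = 0.5 h = 1800 s, V = ΣQ_DR · Δt = 2752 × 1800 = 4.95 × 10^6 ft³.

V ≈ 4.95 × 10^6 ft³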